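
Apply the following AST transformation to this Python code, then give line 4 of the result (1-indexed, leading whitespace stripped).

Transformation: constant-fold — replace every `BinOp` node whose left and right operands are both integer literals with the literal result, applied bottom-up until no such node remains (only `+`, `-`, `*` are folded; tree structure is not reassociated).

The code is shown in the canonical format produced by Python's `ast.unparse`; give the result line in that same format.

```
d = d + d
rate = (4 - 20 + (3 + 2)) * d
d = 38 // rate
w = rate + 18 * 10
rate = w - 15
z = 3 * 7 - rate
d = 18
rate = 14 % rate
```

Transformed code:
d = d + d
rate = -11 * d
d = 38 // rate
w = rate + 180
rate = w - 15
z = 21 - rate
d = 18
rate = 14 % rate

w = rate + 180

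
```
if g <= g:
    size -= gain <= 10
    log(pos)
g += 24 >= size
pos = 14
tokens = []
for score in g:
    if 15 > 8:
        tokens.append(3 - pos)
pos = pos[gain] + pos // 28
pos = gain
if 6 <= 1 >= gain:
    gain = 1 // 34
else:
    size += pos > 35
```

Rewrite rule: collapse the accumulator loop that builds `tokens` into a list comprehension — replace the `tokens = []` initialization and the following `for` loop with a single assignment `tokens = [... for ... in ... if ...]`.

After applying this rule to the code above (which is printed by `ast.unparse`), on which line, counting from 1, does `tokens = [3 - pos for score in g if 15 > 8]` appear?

6

Transformed code:
if g <= g:
    size -= gain <= 10
    log(pos)
g += 24 >= size
pos = 14
tokens = [3 - pos for score in g if 15 > 8]
pos = pos[gain] + pos // 28
pos = gain
if 6 <= 1 >= gain:
    gain = 1 // 34
else:
    size += pos > 35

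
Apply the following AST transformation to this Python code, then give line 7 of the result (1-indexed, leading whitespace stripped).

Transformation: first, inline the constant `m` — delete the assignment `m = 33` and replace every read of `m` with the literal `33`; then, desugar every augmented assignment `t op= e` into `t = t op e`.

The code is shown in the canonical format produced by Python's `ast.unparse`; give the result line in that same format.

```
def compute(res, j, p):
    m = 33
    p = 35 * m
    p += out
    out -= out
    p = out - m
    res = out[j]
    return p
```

return p

Transformed code:
def compute(res, j, p):
    p = 35 * 33
    p = p + out
    out = out - out
    p = out - 33
    res = out[j]
    return p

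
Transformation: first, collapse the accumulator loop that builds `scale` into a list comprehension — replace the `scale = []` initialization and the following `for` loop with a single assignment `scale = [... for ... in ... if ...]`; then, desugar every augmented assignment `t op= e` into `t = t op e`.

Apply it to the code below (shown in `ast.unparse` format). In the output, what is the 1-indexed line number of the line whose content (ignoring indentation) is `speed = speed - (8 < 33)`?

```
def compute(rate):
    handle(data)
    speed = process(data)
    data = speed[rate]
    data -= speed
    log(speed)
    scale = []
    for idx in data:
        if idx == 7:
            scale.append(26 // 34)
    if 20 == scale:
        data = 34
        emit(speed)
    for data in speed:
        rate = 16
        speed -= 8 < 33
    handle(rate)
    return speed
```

Transformed code:
def compute(rate):
    handle(data)
    speed = process(data)
    data = speed[rate]
    data = data - speed
    log(speed)
    scale = [26 // 34 for idx in data if idx == 7]
    if 20 == scale:
        data = 34
        emit(speed)
    for data in speed:
        rate = 16
        speed = speed - (8 < 33)
    handle(rate)
    return speed

13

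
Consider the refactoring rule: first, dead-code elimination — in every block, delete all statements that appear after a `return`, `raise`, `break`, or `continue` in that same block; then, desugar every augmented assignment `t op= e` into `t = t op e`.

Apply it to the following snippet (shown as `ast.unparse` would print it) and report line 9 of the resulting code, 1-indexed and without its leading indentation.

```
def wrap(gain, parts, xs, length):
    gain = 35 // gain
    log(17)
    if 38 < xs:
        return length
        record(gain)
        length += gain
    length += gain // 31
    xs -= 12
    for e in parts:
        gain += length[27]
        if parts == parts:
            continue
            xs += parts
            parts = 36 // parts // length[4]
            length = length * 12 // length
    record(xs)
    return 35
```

gain = gain + length[27]

Transformed code:
def wrap(gain, parts, xs, length):
    gain = 35 // gain
    log(17)
    if 38 < xs:
        return length
    length = length + gain // 31
    xs = xs - 12
    for e in parts:
        gain = gain + length[27]
        if parts == parts:
            continue
    record(xs)
    return 35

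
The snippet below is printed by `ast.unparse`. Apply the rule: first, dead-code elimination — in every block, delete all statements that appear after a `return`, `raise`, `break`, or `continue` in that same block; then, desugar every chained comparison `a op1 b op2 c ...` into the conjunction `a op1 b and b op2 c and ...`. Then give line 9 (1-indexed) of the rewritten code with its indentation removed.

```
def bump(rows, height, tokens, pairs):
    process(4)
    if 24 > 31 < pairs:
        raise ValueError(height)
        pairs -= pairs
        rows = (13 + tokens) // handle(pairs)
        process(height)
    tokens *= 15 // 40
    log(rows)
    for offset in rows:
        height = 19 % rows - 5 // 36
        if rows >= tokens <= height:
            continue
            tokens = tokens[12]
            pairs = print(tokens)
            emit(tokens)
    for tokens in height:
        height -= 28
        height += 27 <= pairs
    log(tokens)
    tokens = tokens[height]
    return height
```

if rows >= tokens and tokens <= height:

Transformed code:
def bump(rows, height, tokens, pairs):
    process(4)
    if 24 > 31 and 31 < pairs:
        raise ValueError(height)
    tokens *= 15 // 40
    log(rows)
    for offset in rows:
        height = 19 % rows - 5 // 36
        if rows >= tokens and tokens <= height:
            continue
    for tokens in height:
        height -= 28
        height += 27 <= pairs
    log(tokens)
    tokens = tokens[height]
    return height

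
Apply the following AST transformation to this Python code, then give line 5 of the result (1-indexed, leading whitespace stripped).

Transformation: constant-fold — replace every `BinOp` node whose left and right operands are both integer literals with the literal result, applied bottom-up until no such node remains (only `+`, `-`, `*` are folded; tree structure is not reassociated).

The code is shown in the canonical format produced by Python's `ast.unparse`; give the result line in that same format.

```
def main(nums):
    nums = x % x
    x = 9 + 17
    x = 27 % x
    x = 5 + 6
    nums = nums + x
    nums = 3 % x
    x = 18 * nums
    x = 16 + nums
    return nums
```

Transformed code:
def main(nums):
    nums = x % x
    x = 26
    x = 27 % x
    x = 11
    nums = nums + x
    nums = 3 % x
    x = 18 * nums
    x = 16 + nums
    return nums

x = 11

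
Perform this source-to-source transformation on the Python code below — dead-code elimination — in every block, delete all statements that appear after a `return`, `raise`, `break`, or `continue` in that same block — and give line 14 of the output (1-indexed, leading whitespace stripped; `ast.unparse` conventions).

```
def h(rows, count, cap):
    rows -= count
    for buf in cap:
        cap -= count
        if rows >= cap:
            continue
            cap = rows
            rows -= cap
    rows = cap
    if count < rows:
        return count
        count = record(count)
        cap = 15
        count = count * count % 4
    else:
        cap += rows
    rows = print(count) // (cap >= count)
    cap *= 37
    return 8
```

return 8

Transformed code:
def h(rows, count, cap):
    rows -= count
    for buf in cap:
        cap -= count
        if rows >= cap:
            continue
    rows = cap
    if count < rows:
        return count
    else:
        cap += rows
    rows = print(count) // (cap >= count)
    cap *= 37
    return 8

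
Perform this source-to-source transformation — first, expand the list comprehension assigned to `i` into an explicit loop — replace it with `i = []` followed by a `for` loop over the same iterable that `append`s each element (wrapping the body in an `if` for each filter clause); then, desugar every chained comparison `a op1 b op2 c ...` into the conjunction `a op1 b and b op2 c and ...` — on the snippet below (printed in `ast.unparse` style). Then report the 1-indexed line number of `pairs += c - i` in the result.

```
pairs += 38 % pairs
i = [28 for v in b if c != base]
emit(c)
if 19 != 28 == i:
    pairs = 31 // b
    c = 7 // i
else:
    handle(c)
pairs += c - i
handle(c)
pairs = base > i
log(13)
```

Transformed code:
pairs += 38 % pairs
i = []
for v in b:
    if c != base:
        i.append(28)
emit(c)
if 19 != 28 and 28 == i:
    pairs = 31 // b
    c = 7 // i
else:
    handle(c)
pairs += c - i
handle(c)
pairs = base > i
log(13)

12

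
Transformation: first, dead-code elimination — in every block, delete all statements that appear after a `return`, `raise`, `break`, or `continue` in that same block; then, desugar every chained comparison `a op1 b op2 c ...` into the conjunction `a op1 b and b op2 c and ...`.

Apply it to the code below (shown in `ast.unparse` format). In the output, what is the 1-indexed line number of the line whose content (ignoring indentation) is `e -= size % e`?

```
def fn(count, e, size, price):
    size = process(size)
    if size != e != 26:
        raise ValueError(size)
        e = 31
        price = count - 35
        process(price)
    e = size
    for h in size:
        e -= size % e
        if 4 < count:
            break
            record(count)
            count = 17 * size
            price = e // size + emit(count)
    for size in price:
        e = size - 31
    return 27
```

Transformed code:
def fn(count, e, size, price):
    size = process(size)
    if size != e and e != 26:
        raise ValueError(size)
    e = size
    for h in size:
        e -= size % e
        if 4 < count:
            break
    for size in price:
        e = size - 31
    return 27

7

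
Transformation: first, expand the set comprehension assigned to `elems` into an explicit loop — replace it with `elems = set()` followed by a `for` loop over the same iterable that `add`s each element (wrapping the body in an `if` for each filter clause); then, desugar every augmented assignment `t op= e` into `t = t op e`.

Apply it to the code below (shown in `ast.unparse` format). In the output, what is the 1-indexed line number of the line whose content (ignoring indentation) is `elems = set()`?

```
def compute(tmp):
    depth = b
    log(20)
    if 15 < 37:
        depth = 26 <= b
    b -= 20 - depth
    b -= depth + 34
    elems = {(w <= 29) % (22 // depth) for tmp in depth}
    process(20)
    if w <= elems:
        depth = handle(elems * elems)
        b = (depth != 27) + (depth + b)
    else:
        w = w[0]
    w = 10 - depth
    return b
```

8

Transformed code:
def compute(tmp):
    depth = b
    log(20)
    if 15 < 37:
        depth = 26 <= b
    b = b - (20 - depth)
    b = b - (depth + 34)
    elems = set()
    for tmp in depth:
        elems.add((w <= 29) % (22 // depth))
    process(20)
    if w <= elems:
        depth = handle(elems * elems)
        b = (depth != 27) + (depth + b)
    else:
        w = w[0]
    w = 10 - depth
    return b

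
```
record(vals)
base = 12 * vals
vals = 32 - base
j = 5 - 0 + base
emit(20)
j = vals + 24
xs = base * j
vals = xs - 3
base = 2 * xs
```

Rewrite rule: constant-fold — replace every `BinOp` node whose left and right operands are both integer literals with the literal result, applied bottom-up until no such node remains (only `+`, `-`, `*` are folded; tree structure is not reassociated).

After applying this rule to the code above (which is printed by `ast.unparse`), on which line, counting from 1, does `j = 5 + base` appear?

4

Transformed code:
record(vals)
base = 12 * vals
vals = 32 - base
j = 5 + base
emit(20)
j = vals + 24
xs = base * j
vals = xs - 3
base = 2 * xs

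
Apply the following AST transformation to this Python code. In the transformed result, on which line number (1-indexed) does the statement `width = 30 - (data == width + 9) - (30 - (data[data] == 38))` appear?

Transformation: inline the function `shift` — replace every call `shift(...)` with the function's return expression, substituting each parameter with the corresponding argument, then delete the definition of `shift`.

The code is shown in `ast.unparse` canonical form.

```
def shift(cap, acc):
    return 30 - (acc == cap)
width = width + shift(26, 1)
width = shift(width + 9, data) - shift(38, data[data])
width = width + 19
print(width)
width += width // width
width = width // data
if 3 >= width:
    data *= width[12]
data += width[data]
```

Transformed code:
width = width + (30 - (1 == 26))
width = 30 - (data == width + 9) - (30 - (data[data] == 38))
width = width + 19
print(width)
width += width // width
width = width // data
if 3 >= width:
    data *= width[12]
data += width[data]

2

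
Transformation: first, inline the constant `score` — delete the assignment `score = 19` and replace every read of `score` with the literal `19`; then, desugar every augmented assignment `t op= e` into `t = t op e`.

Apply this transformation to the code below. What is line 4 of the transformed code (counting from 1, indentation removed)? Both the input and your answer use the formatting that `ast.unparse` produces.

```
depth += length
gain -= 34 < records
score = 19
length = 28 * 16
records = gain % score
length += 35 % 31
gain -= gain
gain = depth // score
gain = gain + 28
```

records = gain % 19

Transformed code:
depth = depth + length
gain = gain - (34 < records)
length = 28 * 16
records = gain % 19
length = length + 35 % 31
gain = gain - gain
gain = depth // 19
gain = gain + 28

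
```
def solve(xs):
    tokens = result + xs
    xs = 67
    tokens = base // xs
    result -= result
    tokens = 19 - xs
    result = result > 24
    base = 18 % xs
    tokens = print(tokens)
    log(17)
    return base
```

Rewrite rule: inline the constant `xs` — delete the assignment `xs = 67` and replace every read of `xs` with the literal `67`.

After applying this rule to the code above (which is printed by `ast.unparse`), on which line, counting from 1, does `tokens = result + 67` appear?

Transformed code:
def solve(xs):
    tokens = result + 67
    tokens = base // 67
    result -= result
    tokens = 19 - 67
    result = result > 24
    base = 18 % 67
    tokens = print(tokens)
    log(17)
    return base

2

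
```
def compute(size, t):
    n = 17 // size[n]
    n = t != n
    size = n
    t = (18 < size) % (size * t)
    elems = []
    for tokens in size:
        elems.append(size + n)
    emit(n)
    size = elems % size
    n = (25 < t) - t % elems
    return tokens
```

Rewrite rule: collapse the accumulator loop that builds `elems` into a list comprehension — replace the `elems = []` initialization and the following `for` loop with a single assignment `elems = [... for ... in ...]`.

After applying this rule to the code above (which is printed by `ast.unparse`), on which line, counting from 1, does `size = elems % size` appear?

Transformed code:
def compute(size, t):
    n = 17 // size[n]
    n = t != n
    size = n
    t = (18 < size) % (size * t)
    elems = [size + n for tokens in size]
    emit(n)
    size = elems % size
    n = (25 < t) - t % elems
    return tokens

8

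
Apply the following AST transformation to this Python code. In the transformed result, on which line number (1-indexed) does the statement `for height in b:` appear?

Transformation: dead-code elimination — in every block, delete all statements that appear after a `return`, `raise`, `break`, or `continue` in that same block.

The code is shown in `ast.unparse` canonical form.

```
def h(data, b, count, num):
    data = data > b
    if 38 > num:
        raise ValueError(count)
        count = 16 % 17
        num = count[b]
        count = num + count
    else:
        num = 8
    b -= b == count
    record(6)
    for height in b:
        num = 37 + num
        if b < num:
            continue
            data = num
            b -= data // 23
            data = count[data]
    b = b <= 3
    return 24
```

Transformed code:
def h(data, b, count, num):
    data = data > b
    if 38 > num:
        raise ValueError(count)
    else:
        num = 8
    b -= b == count
    record(6)
    for height in b:
        num = 37 + num
        if b < num:
            continue
    b = b <= 3
    return 24

9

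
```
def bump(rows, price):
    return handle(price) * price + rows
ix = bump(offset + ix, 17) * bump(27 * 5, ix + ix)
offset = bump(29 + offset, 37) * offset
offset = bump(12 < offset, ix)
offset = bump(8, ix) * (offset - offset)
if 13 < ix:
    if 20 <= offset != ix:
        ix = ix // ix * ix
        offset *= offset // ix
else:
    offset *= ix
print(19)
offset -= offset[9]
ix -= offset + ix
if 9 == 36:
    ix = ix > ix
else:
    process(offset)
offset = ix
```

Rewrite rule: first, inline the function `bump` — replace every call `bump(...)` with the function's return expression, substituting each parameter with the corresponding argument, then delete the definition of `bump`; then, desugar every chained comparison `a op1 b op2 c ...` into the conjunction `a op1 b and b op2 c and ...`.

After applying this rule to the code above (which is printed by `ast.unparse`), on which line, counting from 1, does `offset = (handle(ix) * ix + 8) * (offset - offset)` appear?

4

Transformed code:
ix = (handle(17) * 17 + (offset + ix)) * (handle(ix + ix) * (ix + ix) + 27 * 5)
offset = (handle(37) * 37 + (29 + offset)) * offset
offset = handle(ix) * ix + (12 < offset)
offset = (handle(ix) * ix + 8) * (offset - offset)
if 13 < ix:
    if 20 <= offset and offset != ix:
        ix = ix // ix * ix
        offset *= offset // ix
else:
    offset *= ix
print(19)
offset -= offset[9]
ix -= offset + ix
if 9 == 36:
    ix = ix > ix
else:
    process(offset)
offset = ix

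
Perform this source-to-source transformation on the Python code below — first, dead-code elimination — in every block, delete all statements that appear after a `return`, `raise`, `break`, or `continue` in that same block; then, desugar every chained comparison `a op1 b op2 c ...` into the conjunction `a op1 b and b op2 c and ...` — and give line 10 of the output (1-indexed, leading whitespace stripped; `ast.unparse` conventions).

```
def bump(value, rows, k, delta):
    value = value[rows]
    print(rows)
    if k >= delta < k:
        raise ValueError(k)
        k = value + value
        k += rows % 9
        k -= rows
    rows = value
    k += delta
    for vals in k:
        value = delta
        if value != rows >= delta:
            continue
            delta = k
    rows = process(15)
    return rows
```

Transformed code:
def bump(value, rows, k, delta):
    value = value[rows]
    print(rows)
    if k >= delta and delta < k:
        raise ValueError(k)
    rows = value
    k += delta
    for vals in k:
        value = delta
        if value != rows and rows >= delta:
            continue
    rows = process(15)
    return rows

if value != rows and rows >= delta:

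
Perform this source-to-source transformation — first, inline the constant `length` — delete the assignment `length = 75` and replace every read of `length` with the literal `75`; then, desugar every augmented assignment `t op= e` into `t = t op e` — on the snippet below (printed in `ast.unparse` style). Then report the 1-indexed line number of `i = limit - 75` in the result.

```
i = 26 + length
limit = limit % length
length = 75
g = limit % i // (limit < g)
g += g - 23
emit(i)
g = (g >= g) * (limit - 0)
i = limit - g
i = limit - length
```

Transformed code:
i = 26 + 75
limit = limit % 75
g = limit % i // (limit < g)
g = g + (g - 23)
emit(i)
g = (g >= g) * (limit - 0)
i = limit - g
i = limit - 75

8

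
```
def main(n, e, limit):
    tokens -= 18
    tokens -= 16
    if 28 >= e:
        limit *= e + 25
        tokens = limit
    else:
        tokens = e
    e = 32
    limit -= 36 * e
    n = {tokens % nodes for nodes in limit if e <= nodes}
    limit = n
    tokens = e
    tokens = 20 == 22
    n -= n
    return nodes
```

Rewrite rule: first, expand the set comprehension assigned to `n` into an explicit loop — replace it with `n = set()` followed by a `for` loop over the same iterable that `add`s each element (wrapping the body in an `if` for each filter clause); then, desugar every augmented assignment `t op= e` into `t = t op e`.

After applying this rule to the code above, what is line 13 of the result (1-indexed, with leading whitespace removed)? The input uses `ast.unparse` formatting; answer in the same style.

if e <= nodes:

Transformed code:
def main(n, e, limit):
    tokens = tokens - 18
    tokens = tokens - 16
    if 28 >= e:
        limit = limit * (e + 25)
        tokens = limit
    else:
        tokens = e
    e = 32
    limit = limit - 36 * e
    n = set()
    for nodes in limit:
        if e <= nodes:
            n.add(tokens % nodes)
    limit = n
    tokens = e
    tokens = 20 == 22
    n = n - n
    return nodes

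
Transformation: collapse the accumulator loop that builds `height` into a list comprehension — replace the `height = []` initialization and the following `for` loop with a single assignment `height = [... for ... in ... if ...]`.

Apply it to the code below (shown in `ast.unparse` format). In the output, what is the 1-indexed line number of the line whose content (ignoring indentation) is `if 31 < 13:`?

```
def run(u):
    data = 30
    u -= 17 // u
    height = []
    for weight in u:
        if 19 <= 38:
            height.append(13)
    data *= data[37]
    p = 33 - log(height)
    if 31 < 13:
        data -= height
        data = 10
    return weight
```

7

Transformed code:
def run(u):
    data = 30
    u -= 17 // u
    height = [13 for weight in u if 19 <= 38]
    data *= data[37]
    p = 33 - log(height)
    if 31 < 13:
        data -= height
        data = 10
    return weight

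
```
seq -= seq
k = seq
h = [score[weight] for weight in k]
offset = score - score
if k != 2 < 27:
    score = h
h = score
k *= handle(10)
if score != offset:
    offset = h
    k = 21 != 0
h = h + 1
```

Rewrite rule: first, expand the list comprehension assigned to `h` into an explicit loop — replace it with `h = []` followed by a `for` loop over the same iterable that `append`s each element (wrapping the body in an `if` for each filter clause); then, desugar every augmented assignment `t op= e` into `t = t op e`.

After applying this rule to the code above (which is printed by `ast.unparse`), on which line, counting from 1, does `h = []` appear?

Transformed code:
seq = seq - seq
k = seq
h = []
for weight in k:
    h.append(score[weight])
offset = score - score
if k != 2 < 27:
    score = h
h = score
k = k * handle(10)
if score != offset:
    offset = h
    k = 21 != 0
h = h + 1

3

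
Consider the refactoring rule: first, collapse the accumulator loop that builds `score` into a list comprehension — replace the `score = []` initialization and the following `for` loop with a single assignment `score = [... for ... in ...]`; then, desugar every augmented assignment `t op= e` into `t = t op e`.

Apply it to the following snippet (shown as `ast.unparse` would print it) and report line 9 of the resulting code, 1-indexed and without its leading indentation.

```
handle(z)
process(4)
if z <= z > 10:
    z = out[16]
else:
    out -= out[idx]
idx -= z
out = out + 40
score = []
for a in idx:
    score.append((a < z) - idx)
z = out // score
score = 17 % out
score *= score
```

score = [(a < z) - idx for a in idx]

Transformed code:
handle(z)
process(4)
if z <= z > 10:
    z = out[16]
else:
    out = out - out[idx]
idx = idx - z
out = out + 40
score = [(a < z) - idx for a in idx]
z = out // score
score = 17 % out
score = score * score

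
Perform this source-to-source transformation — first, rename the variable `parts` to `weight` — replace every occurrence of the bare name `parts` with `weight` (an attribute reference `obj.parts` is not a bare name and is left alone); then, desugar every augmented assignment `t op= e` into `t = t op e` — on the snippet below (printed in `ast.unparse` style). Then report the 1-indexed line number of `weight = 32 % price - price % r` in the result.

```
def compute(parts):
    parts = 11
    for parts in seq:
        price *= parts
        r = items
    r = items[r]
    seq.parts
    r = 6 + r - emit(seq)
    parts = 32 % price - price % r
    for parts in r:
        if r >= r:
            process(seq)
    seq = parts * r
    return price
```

Transformed code:
def compute(weight):
    weight = 11
    for weight in seq:
        price = price * weight
        r = items
    r = items[r]
    seq.parts
    r = 6 + r - emit(seq)
    weight = 32 % price - price % r
    for weight in r:
        if r >= r:
            process(seq)
    seq = weight * r
    return price

9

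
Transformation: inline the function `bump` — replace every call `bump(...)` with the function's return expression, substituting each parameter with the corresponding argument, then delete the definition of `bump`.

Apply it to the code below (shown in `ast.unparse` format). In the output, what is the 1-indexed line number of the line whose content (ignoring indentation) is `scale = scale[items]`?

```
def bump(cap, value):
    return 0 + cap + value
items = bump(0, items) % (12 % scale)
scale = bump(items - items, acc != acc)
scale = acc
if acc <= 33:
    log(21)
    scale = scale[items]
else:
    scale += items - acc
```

6

Transformed code:
items = (0 + 0 + items) % (12 % scale)
scale = 0 + (items - items) + (acc != acc)
scale = acc
if acc <= 33:
    log(21)
    scale = scale[items]
else:
    scale += items - acc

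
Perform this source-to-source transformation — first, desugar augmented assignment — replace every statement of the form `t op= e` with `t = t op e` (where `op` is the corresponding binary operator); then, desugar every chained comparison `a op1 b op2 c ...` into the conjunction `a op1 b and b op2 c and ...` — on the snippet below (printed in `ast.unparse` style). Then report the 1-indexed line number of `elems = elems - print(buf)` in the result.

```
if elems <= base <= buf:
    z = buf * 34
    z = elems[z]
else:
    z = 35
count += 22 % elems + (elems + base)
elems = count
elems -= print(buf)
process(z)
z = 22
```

Transformed code:
if elems <= base and base <= buf:
    z = buf * 34
    z = elems[z]
else:
    z = 35
count = count + (22 % elems + (elems + base))
elems = count
elems = elems - print(buf)
process(z)
z = 22

8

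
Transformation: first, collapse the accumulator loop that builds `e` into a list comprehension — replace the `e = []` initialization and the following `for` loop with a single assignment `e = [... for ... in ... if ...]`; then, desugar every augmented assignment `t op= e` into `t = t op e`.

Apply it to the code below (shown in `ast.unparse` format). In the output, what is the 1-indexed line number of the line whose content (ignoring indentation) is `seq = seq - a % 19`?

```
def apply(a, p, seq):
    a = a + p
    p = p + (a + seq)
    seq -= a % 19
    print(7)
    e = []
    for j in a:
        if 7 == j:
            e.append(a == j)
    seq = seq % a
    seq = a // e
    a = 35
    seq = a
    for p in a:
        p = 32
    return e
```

4

Transformed code:
def apply(a, p, seq):
    a = a + p
    p = p + (a + seq)
    seq = seq - a % 19
    print(7)
    e = [a == j for j in a if 7 == j]
    seq = seq % a
    seq = a // e
    a = 35
    seq = a
    for p in a:
        p = 32
    return e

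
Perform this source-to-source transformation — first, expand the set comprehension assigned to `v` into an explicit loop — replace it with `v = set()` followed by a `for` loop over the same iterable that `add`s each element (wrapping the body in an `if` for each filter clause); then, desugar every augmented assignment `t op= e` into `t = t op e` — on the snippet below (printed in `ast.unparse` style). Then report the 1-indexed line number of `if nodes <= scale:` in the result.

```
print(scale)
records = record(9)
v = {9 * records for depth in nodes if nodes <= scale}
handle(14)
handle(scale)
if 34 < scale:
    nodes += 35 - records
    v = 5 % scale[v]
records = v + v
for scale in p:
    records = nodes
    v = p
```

5

Transformed code:
print(scale)
records = record(9)
v = set()
for depth in nodes:
    if nodes <= scale:
        v.add(9 * records)
handle(14)
handle(scale)
if 34 < scale:
    nodes = nodes + (35 - records)
    v = 5 % scale[v]
records = v + v
for scale in p:
    records = nodes
    v = p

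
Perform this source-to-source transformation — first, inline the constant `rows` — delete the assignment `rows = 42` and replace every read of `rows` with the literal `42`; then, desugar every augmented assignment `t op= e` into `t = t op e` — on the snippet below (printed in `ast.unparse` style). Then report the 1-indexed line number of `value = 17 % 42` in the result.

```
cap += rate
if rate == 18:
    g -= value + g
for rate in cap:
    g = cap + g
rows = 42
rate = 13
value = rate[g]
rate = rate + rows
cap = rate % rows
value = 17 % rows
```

10

Transformed code:
cap = cap + rate
if rate == 18:
    g = g - (value + g)
for rate in cap:
    g = cap + g
rate = 13
value = rate[g]
rate = rate + 42
cap = rate % 42
value = 17 % 42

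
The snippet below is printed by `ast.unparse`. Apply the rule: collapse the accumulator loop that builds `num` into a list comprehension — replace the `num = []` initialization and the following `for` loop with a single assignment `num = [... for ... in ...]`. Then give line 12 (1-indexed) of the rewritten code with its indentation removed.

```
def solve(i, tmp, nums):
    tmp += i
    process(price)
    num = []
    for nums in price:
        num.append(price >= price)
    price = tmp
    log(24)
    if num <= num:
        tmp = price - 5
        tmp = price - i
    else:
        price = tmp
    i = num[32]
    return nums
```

i = num[32]

Transformed code:
def solve(i, tmp, nums):
    tmp += i
    process(price)
    num = [price >= price for nums in price]
    price = tmp
    log(24)
    if num <= num:
        tmp = price - 5
        tmp = price - i
    else:
        price = tmp
    i = num[32]
    return nums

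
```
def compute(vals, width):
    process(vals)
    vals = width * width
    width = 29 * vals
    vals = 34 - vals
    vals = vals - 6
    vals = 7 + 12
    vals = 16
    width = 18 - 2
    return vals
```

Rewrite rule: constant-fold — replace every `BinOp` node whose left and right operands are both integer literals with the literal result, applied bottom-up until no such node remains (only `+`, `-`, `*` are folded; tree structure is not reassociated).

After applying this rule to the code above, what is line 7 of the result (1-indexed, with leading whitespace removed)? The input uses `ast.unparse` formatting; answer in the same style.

vals = 19

Transformed code:
def compute(vals, width):
    process(vals)
    vals = width * width
    width = 29 * vals
    vals = 34 - vals
    vals = vals - 6
    vals = 19
    vals = 16
    width = 16
    return vals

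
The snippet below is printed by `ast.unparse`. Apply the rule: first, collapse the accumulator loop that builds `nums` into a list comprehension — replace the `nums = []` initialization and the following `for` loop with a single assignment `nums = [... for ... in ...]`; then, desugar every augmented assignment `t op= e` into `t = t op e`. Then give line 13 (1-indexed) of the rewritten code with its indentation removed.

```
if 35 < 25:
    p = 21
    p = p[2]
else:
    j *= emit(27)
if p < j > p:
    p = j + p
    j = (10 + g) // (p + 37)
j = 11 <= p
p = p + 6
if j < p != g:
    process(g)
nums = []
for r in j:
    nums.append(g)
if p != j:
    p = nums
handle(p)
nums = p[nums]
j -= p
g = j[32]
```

nums = [g for r in j]

Transformed code:
if 35 < 25:
    p = 21
    p = p[2]
else:
    j = j * emit(27)
if p < j > p:
    p = j + p
    j = (10 + g) // (p + 37)
j = 11 <= p
p = p + 6
if j < p != g:
    process(g)
nums = [g for r in j]
if p != j:
    p = nums
handle(p)
nums = p[nums]
j = j - p
g = j[32]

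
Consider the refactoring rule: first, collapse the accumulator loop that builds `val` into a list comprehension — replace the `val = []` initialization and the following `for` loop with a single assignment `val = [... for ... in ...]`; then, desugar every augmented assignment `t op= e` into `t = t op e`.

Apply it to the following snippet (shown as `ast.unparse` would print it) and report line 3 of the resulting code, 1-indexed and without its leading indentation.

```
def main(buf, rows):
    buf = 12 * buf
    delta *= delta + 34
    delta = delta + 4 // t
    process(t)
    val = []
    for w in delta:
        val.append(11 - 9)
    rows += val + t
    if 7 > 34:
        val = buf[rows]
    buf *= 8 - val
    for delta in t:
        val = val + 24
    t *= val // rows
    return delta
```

delta = delta * (delta + 34)

Transformed code:
def main(buf, rows):
    buf = 12 * buf
    delta = delta * (delta + 34)
    delta = delta + 4 // t
    process(t)
    val = [11 - 9 for w in delta]
    rows = rows + (val + t)
    if 7 > 34:
        val = buf[rows]
    buf = buf * (8 - val)
    for delta in t:
        val = val + 24
    t = t * (val // rows)
    return delta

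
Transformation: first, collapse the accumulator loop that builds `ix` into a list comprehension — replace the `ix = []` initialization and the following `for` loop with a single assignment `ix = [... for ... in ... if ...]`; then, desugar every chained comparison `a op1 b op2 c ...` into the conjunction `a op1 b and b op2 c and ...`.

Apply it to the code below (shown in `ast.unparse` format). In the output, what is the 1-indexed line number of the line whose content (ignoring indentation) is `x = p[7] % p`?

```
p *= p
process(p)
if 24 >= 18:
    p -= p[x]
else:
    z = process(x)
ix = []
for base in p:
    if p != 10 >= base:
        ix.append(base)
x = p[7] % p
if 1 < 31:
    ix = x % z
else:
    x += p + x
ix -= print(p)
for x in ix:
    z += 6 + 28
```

8

Transformed code:
p *= p
process(p)
if 24 >= 18:
    p -= p[x]
else:
    z = process(x)
ix = [base for base in p if p != 10 and 10 >= base]
x = p[7] % p
if 1 < 31:
    ix = x % z
else:
    x += p + x
ix -= print(p)
for x in ix:
    z += 6 + 28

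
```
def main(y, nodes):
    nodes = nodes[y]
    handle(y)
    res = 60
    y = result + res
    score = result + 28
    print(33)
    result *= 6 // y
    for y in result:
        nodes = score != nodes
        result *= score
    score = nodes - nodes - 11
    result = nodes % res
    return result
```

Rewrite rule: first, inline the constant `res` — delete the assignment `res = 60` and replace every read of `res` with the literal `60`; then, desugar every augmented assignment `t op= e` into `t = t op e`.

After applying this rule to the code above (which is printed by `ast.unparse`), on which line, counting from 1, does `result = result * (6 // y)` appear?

7

Transformed code:
def main(y, nodes):
    nodes = nodes[y]
    handle(y)
    y = result + 60
    score = result + 28
    print(33)
    result = result * (6 // y)
    for y in result:
        nodes = score != nodes
        result = result * score
    score = nodes - nodes - 11
    result = nodes % 60
    return result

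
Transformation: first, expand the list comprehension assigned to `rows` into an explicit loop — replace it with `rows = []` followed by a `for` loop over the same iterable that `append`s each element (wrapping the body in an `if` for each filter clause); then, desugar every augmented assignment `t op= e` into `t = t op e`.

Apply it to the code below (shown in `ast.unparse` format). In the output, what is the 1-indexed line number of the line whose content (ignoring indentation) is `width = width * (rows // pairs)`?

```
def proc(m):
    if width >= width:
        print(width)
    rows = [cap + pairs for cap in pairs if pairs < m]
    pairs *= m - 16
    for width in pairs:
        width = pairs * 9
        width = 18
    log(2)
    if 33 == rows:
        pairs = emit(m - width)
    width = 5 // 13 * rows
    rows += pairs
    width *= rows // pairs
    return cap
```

Transformed code:
def proc(m):
    if width >= width:
        print(width)
    rows = []
    for cap in pairs:
        if pairs < m:
            rows.append(cap + pairs)
    pairs = pairs * (m - 16)
    for width in pairs:
        width = pairs * 9
        width = 18
    log(2)
    if 33 == rows:
        pairs = emit(m - width)
    width = 5 // 13 * rows
    rows = rows + pairs
    width = width * (rows // pairs)
    return cap

17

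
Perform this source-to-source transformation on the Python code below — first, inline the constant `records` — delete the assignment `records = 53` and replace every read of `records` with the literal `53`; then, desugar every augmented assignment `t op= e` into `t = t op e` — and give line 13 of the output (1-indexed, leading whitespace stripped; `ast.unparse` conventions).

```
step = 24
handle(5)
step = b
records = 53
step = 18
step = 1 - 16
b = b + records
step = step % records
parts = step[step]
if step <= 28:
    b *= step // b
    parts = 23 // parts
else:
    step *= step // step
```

Transformed code:
step = 24
handle(5)
step = b
step = 18
step = 1 - 16
b = b + 53
step = step % 53
parts = step[step]
if step <= 28:
    b = b * (step // b)
    parts = 23 // parts
else:
    step = step * (step // step)

step = step * (step // step)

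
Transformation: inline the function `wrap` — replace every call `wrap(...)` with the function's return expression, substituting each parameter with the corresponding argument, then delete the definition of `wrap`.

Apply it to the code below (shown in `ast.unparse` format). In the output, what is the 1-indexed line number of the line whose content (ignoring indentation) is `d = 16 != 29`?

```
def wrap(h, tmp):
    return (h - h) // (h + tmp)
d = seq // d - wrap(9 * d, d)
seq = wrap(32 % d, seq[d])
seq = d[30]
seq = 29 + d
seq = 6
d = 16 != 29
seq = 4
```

6

Transformed code:
d = seq // d - (9 * d - 9 * d) // (9 * d + d)
seq = (32 % d - 32 % d) // (32 % d + seq[d])
seq = d[30]
seq = 29 + d
seq = 6
d = 16 != 29
seq = 4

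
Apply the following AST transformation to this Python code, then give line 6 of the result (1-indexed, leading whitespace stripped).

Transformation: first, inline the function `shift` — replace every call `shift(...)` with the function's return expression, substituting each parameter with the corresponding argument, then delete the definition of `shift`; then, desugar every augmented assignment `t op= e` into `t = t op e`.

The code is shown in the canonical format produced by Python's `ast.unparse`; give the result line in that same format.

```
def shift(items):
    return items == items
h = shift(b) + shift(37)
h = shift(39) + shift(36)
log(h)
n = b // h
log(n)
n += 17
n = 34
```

Transformed code:
h = (b == b) + (37 == 37)
h = (39 == 39) + (36 == 36)
log(h)
n = b // h
log(n)
n = n + 17
n = 34

n = n + 17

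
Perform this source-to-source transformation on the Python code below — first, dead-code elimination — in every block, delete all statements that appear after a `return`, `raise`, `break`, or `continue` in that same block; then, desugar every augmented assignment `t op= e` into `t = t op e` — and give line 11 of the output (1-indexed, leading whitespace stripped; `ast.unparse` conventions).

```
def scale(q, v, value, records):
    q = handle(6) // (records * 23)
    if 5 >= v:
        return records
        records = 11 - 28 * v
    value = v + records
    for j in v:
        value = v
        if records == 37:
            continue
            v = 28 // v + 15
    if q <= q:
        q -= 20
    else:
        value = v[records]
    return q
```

q = q - 20

Transformed code:
def scale(q, v, value, records):
    q = handle(6) // (records * 23)
    if 5 >= v:
        return records
    value = v + records
    for j in v:
        value = v
        if records == 37:
            continue
    if q <= q:
        q = q - 20
    else:
        value = v[records]
    return q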